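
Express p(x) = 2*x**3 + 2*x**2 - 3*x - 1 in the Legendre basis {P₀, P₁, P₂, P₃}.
(-1/3)P₀ + (-9/5)P₁ + (4/3)P₂ + (4/5)P₃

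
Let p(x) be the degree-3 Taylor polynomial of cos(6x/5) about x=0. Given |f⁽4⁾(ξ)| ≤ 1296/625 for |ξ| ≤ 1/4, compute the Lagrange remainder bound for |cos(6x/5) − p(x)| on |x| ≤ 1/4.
27/80000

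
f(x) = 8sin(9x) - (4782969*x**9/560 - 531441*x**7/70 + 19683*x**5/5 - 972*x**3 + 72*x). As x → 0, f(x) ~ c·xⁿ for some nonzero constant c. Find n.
11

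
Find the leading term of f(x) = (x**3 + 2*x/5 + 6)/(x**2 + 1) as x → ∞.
x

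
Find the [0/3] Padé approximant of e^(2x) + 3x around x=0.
1/(-319*x**3/3 + 23*x**2 - 5*x + 1)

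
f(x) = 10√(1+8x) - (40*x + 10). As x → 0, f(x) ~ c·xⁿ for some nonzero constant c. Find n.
2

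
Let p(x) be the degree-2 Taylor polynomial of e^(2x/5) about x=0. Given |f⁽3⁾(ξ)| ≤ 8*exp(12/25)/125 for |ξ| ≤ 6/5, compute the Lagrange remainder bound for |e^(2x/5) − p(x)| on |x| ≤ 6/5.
288*exp(12/25)/15625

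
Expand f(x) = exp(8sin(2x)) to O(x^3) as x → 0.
1 + 16*x + 128*x**2 + O(x**3)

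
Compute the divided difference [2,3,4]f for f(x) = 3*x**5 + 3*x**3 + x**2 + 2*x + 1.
883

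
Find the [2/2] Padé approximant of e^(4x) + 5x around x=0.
(37*x**2/9 + 26*x/3 + 1)/(-8*x**2/9 - x/3 + 1)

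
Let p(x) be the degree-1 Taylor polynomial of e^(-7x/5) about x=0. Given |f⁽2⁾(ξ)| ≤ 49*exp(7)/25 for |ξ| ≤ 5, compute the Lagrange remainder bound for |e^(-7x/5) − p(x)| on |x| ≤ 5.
49*exp(7)/2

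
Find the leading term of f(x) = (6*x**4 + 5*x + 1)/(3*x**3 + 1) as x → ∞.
2*x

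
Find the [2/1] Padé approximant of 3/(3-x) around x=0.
1/(1 - x/3)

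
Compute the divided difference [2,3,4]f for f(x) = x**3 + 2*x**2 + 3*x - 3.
11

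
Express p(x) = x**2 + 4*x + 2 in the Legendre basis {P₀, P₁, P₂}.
(7/3)P₀ + (4)P₁ + (2/3)P₂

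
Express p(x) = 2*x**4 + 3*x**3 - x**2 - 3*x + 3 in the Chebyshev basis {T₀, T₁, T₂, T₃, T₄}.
(13/4)T₀ + (-3/4)T₁ + (1/2)T₂ + (3/4)T₃ + (1/4)T₄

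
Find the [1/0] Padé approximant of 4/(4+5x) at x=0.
1 - 5*x/4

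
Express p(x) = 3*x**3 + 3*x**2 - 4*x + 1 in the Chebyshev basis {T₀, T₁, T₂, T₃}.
(5/2)T₀ + (-7/4)T₁ + (3/2)T₂ + (3/4)T₃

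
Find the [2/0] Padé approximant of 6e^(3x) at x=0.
27*x**2 + 18*x + 6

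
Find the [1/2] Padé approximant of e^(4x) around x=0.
(4*x/3 + 1)/(8*x**2/3 - 8*x/3 + 1)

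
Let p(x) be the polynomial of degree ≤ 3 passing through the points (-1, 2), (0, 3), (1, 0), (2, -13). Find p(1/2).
19/8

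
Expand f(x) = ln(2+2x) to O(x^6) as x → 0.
log(2) + x - x**2/2 + x**3/3 - x**4/4 + x**5/5 + O(x**6)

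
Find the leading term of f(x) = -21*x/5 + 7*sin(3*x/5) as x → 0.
-63*x**3/250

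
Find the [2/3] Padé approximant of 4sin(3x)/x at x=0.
(12 - 63*x**2/5)/(9*x**2/20 + 1)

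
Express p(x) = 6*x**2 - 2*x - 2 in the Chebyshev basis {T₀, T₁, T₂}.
T₀ + (-2)T₁ + (3)T₂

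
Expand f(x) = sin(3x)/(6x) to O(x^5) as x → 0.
1/2 - 3*x**2/4 + 27*x**4/80 + O(x**5)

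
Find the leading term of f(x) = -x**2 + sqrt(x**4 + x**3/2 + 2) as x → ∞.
x/4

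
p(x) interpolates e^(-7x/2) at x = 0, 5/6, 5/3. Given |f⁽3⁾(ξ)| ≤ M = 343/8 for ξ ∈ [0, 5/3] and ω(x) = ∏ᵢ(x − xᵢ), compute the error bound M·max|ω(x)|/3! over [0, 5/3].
42875*sqrt(3)/46656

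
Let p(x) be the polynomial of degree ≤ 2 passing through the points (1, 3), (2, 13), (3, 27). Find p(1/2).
-1/2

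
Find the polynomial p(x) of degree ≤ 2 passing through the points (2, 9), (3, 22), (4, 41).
3*x**2 - 2*x + 1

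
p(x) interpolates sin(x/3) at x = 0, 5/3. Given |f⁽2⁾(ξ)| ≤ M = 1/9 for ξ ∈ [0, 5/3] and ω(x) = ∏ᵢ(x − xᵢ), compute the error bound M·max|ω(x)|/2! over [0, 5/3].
25/648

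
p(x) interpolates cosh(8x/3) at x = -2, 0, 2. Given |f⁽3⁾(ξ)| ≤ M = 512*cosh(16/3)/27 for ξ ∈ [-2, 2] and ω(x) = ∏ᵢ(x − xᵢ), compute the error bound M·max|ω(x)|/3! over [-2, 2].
4096*sqrt(3)*cosh(16/3)/729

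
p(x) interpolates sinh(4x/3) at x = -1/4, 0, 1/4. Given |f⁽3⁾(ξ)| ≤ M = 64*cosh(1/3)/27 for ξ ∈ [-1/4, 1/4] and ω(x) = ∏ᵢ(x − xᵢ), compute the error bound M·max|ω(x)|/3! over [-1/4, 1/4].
sqrt(3)*cosh(1/3)/729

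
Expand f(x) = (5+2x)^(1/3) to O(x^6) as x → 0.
5**(1/3) + 2*5**(1/3)*x/15 - 4*5**(1/3)*x**2/225 + 8*5**(1/3)*x**3/2025 - 32*5**(1/3)*x**4/30375 + 704*5**(1/3)*x**5/2278125 + O(x**6)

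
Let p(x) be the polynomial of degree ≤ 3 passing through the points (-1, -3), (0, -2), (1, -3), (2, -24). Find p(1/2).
-9/8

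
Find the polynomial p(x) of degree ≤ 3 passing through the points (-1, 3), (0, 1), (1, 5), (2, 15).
3*x**2 + x + 1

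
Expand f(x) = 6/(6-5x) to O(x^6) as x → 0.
1 + 5*x/6 + 25*x**2/36 + 125*x**3/216 + 625*x**4/1296 + 3125*x**5/7776 + O(x**6)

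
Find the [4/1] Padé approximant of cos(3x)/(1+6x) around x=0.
(27*x**4/8 - 9*x**2/2 + 1)/(6*x + 1)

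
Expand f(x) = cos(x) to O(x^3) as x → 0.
1 - x**2/2 + O(x**3)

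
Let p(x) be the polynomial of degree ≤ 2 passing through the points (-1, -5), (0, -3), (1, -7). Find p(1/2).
-17/4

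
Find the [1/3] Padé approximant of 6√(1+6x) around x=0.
(63*x/2 + 6)/(27*x**3/8 - 9*x**2/4 + 9*x/4 + 1)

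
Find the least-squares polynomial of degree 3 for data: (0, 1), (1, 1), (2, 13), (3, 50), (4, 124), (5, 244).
143/126 + (-353/108)x + (211/252)x² + (103/54)x³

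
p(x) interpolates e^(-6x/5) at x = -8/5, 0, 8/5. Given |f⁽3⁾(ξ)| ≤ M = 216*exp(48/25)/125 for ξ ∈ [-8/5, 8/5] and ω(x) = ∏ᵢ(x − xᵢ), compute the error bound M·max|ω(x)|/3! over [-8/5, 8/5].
4096*sqrt(3)*exp(48/25)/15625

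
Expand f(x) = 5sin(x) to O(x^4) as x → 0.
5*x - 5*x**3/6 + O(x**4)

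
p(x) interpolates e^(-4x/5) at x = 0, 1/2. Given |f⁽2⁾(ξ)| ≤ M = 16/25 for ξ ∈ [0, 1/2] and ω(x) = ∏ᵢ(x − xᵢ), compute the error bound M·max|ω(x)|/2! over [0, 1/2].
1/50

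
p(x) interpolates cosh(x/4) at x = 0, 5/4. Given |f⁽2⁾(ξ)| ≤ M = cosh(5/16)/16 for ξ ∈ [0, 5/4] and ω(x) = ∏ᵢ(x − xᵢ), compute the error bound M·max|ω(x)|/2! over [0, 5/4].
25*cosh(5/16)/2048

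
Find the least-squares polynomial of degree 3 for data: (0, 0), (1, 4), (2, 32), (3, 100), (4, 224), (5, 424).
-8/63 + (-254/189)x + (187/63)x² + (77/27)x³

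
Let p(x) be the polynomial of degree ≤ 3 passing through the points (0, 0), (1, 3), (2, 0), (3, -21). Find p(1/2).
3/2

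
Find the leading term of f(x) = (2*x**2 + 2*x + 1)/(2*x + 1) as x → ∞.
x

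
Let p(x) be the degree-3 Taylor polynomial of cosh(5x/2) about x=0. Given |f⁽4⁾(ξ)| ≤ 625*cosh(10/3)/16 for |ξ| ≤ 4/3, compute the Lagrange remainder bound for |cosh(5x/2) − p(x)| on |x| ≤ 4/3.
1250*cosh(10/3)/243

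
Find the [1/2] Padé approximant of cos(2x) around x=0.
1/(2*x**2 + 1)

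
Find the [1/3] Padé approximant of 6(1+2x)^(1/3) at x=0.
(10*x + 6)/(8*x**3/81 - 2*x**2/9 + x + 1)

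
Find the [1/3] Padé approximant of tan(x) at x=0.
x/(1 - x**2/3)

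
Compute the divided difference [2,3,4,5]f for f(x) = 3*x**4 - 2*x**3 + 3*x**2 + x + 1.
40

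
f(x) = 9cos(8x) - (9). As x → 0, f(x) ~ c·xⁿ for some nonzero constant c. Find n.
2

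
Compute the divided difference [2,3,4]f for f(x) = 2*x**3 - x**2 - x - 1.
17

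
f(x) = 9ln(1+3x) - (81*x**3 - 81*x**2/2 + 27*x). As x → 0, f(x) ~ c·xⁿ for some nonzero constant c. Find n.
4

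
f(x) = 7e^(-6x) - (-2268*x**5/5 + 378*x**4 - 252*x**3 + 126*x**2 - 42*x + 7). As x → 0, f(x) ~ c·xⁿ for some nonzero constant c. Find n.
6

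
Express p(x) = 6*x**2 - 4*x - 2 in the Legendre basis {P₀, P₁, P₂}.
(-4)P₁ + (4)P₂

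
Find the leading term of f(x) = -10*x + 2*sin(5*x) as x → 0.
-125*x**3/3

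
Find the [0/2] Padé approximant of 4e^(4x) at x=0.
4/(8*x**2 - 4*x + 1)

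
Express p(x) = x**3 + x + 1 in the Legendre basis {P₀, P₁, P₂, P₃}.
P₀ + (8/5)P₁ + (2/5)P₃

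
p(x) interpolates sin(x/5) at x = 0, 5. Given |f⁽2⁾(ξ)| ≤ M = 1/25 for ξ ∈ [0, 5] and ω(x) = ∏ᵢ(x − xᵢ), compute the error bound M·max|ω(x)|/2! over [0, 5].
1/8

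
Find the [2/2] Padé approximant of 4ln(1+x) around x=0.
2*x*(x + 2)/(x**2/6 + x + 1)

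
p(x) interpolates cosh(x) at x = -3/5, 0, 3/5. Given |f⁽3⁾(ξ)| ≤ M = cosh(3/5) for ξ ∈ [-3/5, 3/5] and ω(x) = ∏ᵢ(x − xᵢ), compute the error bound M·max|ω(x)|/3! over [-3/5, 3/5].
sqrt(3)*cosh(3/5)/125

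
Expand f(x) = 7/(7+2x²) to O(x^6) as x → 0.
1 - 2*x**2/7 + 4*x**4/49 + O(x**6)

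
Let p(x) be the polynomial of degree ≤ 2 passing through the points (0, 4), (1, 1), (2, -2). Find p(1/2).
5/2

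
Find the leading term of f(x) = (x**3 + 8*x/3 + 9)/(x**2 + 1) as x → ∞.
x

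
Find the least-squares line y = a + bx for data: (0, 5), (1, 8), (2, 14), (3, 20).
a = 41/10, b = 51/10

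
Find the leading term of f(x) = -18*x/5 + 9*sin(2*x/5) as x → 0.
-12*x**3/125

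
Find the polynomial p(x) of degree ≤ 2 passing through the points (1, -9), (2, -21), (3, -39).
-3*x**2 - 3*x - 3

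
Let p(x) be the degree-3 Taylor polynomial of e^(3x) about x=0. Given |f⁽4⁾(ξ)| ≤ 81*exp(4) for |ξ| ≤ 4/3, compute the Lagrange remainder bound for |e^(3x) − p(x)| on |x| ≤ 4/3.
32*exp(4)/3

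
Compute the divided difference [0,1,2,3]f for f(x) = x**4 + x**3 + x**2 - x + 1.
7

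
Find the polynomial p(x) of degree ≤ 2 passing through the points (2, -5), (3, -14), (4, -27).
-2*x**2 + x + 1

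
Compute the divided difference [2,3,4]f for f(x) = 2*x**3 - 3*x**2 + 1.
15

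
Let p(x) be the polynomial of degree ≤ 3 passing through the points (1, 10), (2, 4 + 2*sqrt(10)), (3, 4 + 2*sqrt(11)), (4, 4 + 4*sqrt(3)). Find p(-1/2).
-189*sqrt(10)/8 - 35*sqrt(3)/4 + 347/8 + 135*sqrt(11)/8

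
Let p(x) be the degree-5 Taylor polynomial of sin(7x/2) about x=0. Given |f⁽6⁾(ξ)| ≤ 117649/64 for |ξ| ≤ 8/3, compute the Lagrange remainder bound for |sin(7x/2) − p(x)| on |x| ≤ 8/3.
30118144/32805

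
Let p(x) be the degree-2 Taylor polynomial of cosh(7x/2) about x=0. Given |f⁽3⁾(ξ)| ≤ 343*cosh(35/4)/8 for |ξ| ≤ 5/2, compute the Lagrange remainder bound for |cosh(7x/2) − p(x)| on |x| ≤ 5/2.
42875*cosh(35/4)/384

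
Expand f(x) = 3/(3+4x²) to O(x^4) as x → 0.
1 - 4*x**2/3 + O(x**4)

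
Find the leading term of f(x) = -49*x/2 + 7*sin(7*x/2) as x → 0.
-2401*x**3/48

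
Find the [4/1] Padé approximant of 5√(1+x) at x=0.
(3*x**4/128 - x**3/8 + 9*x**2/8 + 6*x + 5)/(7*x/10 + 1)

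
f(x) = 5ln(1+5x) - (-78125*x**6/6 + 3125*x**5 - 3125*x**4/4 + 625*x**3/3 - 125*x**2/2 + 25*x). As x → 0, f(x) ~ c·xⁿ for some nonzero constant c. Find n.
7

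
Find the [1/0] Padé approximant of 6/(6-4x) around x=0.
2*x/3 + 1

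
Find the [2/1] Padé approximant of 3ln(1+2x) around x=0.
2*x*(x + 3)/(4*x/3 + 1)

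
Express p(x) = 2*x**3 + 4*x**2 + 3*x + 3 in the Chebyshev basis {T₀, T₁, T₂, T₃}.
(5)T₀ + (9/2)T₁ + (2)T₂ + (1/2)T₃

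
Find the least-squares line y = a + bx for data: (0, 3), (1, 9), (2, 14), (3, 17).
a = 37/10, b = 47/10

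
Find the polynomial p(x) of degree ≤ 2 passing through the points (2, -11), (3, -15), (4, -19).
-4*x - 3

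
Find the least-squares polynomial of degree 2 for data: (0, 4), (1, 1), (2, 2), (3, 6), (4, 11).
26/7 + (-247/70)x + (19/14)x²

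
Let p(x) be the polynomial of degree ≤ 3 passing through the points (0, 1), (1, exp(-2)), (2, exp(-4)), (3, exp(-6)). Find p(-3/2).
(-189*exp(4) - 35 + 135*exp(2) + 105*exp(6))*exp(-6)/16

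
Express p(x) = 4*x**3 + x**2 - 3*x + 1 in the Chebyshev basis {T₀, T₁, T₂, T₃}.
(3/2)T₀ + (1/2)T₂ + T₃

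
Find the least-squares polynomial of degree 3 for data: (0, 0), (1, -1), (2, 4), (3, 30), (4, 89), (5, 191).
23/126 + (-161/108)x + (-289/126)x² + (221/108)x³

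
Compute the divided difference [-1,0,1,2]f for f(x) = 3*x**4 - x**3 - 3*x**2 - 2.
5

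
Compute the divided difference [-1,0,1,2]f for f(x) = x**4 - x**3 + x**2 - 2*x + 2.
1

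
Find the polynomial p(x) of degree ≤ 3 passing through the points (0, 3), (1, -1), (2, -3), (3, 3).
x**3 - 2*x**2 - 3*x + 3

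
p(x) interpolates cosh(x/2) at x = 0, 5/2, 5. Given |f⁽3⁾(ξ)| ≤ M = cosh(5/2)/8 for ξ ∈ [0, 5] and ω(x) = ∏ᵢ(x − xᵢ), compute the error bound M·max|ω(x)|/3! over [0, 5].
125*sqrt(3)*cosh(5/2)/1728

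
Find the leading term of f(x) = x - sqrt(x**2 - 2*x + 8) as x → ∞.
1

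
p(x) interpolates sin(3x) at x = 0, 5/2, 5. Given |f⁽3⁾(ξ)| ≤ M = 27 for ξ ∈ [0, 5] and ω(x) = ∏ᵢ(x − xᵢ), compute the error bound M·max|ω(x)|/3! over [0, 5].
125*sqrt(3)/8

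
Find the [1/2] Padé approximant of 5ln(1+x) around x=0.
5*x/(-x**2/12 + x/2 + 1)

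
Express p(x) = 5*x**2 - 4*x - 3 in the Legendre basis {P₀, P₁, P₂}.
(-4/3)P₀ + (-4)P₁ + (10/3)P₂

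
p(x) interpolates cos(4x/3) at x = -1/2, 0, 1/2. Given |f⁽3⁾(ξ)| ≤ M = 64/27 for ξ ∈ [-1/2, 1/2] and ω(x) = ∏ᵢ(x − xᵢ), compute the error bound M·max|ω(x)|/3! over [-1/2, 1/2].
8*sqrt(3)/729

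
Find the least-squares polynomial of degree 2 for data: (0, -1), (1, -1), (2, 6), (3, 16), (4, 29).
-51/35 + (-41/70)x + (29/14)x²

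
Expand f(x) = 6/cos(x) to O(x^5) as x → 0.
6 + 3*x**2 + 5*x**4/4 + O(x**5)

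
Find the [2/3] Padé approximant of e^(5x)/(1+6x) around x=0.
(2525*x**2/1108 + 710*x/277 + 1)/(38525*x**3/3324 - 14025*x**2/1108 + 987*x/277 + 1)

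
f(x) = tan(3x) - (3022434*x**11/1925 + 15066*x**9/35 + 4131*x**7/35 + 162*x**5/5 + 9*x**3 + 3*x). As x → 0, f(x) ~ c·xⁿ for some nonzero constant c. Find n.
13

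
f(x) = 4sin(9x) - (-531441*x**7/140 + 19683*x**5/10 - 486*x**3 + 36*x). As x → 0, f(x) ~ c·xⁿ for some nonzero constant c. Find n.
9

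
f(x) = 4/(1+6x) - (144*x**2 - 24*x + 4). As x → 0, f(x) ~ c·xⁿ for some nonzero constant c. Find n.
3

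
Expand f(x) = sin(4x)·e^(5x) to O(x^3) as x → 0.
4*x + 20*x**2 + O(x**3)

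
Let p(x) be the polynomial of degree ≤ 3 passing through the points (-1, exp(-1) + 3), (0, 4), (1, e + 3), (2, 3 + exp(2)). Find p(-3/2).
(35 + e*(-5*exp(2) + 13 + 21*e))*exp(-1)/16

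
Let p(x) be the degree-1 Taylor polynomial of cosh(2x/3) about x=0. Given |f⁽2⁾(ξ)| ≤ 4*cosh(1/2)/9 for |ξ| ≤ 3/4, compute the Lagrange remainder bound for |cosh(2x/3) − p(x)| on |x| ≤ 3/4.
cosh(1/2)/8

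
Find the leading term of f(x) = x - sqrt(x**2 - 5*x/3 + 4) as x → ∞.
5/6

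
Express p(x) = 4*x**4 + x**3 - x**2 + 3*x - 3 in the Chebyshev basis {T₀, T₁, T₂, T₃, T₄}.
(-2)T₀ + (15/4)T₁ + (3/2)T₂ + (1/4)T₃ + (1/2)T₄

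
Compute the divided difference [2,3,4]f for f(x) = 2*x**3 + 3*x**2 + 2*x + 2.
21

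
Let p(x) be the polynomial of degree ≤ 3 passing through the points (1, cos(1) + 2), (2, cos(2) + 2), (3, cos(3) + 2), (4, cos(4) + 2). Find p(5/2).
9*cos(3)/16 + 9*cos(2)/16 - cos(1)/16 - cos(4)/16 + 2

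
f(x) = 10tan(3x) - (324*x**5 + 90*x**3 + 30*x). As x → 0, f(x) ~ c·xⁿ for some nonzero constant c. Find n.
7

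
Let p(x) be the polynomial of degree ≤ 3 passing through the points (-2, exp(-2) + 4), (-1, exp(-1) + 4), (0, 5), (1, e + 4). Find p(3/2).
(-5 + 21*e + (29 + 35*e)*exp(2))*exp(-2)/16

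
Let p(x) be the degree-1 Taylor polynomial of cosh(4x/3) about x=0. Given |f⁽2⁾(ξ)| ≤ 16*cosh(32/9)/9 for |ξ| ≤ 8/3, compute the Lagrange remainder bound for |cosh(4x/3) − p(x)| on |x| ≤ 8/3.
512*cosh(32/9)/81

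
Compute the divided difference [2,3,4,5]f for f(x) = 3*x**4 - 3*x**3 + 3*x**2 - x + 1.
39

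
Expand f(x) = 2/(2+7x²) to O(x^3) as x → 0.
1 - 7*x**2/2 + O(x**3)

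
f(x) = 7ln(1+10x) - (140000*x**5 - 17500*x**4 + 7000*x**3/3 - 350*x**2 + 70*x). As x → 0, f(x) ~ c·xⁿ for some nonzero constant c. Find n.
6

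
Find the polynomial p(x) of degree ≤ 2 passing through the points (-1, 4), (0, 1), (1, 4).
3*x**2 + 1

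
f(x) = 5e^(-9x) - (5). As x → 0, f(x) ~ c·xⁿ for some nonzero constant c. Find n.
1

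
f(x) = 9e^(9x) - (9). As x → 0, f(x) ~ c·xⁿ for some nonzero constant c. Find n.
1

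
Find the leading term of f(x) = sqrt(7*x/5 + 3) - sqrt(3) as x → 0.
7*sqrt(3)*x/30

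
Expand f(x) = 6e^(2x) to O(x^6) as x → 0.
6 + 12*x + 12*x**2 + 8*x**3 + 4*x**4 + 8*x**5/5 + O(x**6)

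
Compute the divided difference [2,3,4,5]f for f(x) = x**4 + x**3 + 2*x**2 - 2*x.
15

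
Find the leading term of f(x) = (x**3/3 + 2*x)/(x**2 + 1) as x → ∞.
x/3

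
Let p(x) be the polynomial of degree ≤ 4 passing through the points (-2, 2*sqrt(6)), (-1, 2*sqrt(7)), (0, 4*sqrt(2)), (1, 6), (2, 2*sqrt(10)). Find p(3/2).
-35*sqrt(2)/16 - 5*sqrt(6)/64 + 7*sqrt(7)/16 + 35*sqrt(10)/64 + 105/16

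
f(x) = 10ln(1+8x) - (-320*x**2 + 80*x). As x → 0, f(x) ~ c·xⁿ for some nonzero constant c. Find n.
3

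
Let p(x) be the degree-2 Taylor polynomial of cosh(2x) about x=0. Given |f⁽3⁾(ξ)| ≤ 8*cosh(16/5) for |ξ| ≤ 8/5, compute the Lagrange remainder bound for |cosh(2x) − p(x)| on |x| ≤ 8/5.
2048*cosh(16/5)/375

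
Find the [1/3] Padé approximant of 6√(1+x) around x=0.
(21*x/4 + 6)/(x**3/64 - x**2/16 + 3*x/8 + 1)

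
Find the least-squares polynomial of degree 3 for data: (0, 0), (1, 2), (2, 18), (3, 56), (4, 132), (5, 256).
-8/63 + (106/189)x + (5/126)x² + (109/54)x³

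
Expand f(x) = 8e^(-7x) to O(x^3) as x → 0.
8 - 56*x + 196*x**2 + O(x**3)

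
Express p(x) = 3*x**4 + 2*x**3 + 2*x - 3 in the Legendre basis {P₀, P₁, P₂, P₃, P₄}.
(-12/5)P₀ + (16/5)P₁ + (12/7)P₂ + (4/5)P₃ + (24/35)P₄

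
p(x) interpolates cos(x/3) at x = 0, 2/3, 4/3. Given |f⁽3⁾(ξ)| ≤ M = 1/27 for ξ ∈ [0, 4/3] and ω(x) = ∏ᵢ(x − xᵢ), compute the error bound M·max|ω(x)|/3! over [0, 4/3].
8*sqrt(3)/19683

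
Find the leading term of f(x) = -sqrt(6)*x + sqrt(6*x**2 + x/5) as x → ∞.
sqrt(6)/60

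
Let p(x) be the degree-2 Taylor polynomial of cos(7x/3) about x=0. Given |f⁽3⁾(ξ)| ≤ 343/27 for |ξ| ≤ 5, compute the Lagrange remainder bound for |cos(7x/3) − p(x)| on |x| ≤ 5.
42875/162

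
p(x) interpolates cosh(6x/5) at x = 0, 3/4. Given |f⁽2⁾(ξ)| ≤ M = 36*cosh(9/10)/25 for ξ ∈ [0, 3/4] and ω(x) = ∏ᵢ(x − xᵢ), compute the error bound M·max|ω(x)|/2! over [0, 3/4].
81*cosh(9/10)/800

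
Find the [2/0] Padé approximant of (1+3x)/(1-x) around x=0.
4*x**2 + 4*x + 1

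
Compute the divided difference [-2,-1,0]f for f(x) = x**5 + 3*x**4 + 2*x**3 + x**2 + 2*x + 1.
1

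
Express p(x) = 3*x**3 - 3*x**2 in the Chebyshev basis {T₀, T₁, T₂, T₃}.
(-3/2)T₀ + (9/4)T₁ + (-3/2)T₂ + (3/4)T₃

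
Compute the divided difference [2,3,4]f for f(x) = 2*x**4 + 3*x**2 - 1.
113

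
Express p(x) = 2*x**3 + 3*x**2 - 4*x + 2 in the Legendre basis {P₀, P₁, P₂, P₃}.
(3)P₀ + (-14/5)P₁ + (2)P₂ + (4/5)P₃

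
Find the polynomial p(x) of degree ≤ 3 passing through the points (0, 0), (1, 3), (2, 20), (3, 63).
2*x**3 + x**2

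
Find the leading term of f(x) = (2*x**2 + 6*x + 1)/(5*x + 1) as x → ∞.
2*x/5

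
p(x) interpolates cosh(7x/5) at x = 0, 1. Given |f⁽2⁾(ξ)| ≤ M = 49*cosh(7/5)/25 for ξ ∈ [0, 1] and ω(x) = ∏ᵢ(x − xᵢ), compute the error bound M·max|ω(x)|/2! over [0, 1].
49*cosh(7/5)/200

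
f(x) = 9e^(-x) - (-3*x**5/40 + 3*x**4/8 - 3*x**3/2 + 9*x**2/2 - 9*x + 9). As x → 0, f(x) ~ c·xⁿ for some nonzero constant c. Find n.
6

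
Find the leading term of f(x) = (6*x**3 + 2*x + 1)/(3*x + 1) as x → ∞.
2*x**2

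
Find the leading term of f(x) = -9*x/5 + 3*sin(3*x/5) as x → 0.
-27*x**3/250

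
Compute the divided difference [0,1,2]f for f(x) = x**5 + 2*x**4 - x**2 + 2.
28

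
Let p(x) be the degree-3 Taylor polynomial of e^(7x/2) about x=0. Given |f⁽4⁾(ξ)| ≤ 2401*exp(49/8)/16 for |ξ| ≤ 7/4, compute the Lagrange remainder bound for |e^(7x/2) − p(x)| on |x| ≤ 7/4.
5764801*exp(49/8)/98304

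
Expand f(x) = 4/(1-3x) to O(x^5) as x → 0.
4 + 12*x + 36*x**2 + 108*x**3 + 324*x**4 + O(x**5)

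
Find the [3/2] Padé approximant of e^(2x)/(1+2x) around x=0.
(64*x**3/165 + 57*x**2/55 + 84*x/55 + 1)/(-53*x**2/55 + 84*x/55 + 1)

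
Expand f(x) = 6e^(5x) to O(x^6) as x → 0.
6 + 30*x + 75*x**2 + 125*x**3 + 625*x**4/4 + 625*x**5/4 + O(x**6)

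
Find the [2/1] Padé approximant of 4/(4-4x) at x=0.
1/(1 - x)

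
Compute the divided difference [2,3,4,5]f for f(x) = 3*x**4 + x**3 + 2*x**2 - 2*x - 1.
43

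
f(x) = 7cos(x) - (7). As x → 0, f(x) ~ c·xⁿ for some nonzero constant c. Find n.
2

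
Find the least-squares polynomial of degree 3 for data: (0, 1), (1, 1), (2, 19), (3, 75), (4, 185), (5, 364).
25/21 + (-643/126)x + (127/84)x² + (101/36)x³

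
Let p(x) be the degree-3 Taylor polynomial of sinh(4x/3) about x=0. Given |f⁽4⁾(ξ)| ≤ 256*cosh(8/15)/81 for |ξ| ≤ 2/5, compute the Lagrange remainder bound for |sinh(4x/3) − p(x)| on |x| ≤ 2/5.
512*cosh(8/15)/151875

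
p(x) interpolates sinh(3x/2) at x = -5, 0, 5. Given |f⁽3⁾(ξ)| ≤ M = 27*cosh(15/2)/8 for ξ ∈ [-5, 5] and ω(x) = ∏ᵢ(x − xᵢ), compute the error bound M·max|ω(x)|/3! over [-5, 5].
125*sqrt(3)*cosh(15/2)/8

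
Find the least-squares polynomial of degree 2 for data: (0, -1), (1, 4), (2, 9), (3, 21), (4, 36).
-19/35 + (97/70)x + (27/14)x²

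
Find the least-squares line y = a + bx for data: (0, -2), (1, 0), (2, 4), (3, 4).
a = -9/5, b = 11/5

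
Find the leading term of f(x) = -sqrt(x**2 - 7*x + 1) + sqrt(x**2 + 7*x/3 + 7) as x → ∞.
14/3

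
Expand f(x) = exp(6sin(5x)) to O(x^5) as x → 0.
1 + 30*x + 450*x**2 + 4375*x**3 + 30000*x**4 + O(x**5)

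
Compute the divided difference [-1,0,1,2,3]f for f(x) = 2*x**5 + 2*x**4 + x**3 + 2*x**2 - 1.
12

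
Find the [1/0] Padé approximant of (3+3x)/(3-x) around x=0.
4*x/3 + 1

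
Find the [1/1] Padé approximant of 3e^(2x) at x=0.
(3*x + 3)/(1 - x)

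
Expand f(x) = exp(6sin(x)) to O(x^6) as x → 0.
1 + 6*x + 18*x**2 + 35*x**3 + 48*x**4 + 937*x**5/20 + O(x**6)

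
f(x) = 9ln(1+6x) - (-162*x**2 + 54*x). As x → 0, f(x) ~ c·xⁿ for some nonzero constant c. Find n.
3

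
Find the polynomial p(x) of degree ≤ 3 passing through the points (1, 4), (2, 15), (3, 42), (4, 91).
x**3 + 2*x**2 - 2*x + 3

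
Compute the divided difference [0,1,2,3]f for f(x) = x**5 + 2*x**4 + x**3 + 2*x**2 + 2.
38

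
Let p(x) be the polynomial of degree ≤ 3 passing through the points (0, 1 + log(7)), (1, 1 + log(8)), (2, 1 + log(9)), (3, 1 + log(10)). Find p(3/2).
1 + log(6*2**(5/8)*3**(1/8)*35**(15/16)/35)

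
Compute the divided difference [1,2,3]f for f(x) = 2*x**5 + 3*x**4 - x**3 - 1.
249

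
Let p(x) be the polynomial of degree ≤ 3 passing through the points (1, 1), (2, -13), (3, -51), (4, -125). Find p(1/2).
11/4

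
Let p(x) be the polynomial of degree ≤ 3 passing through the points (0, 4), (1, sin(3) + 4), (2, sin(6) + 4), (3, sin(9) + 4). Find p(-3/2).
135*sin(6)/16 - 189*sin(3)/16 - 35*sin(9)/16 + 4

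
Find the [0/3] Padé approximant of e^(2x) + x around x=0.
1/(-49*x**3/3 + 7*x**2 - 3*x + 1)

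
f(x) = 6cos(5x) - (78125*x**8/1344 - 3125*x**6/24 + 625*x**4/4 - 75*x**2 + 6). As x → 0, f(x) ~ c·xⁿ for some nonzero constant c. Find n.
10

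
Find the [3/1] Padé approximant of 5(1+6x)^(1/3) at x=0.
(-40*x**3/3 + 20*x**2 + 30*x + 5)/(4*x + 1)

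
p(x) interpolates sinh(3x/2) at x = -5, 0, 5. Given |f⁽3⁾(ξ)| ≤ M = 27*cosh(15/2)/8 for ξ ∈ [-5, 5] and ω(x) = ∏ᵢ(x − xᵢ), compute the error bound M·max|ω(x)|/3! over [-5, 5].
125*sqrt(3)*cosh(15/2)/8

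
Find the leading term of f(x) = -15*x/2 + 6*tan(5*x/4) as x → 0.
125*x**3/32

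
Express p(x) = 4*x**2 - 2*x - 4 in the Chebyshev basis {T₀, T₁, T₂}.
(-2)T₀ + (-2)T₁ + (2)T₂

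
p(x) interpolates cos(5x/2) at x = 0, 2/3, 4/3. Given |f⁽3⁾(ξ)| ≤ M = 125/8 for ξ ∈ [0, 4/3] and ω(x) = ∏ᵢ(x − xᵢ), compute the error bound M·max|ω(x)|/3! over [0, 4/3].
125*sqrt(3)/729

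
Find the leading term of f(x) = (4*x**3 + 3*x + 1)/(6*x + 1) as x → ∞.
2*x**2/3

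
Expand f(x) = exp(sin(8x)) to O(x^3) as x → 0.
1 + 8*x + 32*x**2 + O(x**3)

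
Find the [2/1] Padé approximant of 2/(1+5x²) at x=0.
2 - 10*x**2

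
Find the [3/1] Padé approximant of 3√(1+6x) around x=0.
(-81*x**3/8 + 81*x**2/4 + 81*x/4 + 3)/(15*x/4 + 1)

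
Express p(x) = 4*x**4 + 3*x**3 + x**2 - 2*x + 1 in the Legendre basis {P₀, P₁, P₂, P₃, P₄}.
(32/15)P₀ + (-1/5)P₁ + (62/21)P₂ + (6/5)P₃ + (32/35)P₄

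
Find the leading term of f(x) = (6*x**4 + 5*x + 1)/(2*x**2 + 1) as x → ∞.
3*x**2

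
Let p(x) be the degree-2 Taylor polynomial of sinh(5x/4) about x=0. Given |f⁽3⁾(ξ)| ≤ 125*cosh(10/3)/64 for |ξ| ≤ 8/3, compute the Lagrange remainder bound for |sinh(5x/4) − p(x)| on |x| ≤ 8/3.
500*cosh(10/3)/81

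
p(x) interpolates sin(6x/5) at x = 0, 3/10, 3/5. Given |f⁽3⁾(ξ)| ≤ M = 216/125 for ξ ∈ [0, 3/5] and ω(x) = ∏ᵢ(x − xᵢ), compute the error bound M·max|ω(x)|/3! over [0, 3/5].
27*sqrt(3)/15625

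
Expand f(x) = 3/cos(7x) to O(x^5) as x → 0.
3 + 147*x**2/2 + 12005*x**4/8 + O(x**5)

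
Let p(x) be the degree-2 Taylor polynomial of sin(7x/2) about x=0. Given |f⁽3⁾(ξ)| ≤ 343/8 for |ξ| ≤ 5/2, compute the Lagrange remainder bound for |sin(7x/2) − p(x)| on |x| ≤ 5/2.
42875/384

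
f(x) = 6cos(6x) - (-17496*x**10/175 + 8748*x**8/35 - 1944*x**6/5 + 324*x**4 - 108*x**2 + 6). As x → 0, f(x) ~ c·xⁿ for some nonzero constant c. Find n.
12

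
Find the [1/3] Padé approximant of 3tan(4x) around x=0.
12*x/(1 - 16*x**2/3)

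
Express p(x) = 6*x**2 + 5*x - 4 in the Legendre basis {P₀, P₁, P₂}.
(-2)P₀ + (5)P₁ + (4)P₂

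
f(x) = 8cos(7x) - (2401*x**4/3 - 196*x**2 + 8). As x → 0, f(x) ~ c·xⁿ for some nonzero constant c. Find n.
6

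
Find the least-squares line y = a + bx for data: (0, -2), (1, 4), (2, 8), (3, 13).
a = -8/5, b = 49/10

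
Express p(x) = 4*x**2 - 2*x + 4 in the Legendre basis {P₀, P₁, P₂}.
(16/3)P₀ + (-2)P₁ + (8/3)P₂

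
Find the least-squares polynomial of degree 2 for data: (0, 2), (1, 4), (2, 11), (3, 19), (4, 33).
69/35 + (39/70)x + (25/14)x²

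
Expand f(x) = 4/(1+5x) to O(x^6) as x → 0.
4 - 20*x + 100*x**2 - 500*x**3 + 2500*x**4 - 12500*x**5 + O(x**6)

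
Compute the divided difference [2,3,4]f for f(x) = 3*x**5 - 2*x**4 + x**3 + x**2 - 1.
755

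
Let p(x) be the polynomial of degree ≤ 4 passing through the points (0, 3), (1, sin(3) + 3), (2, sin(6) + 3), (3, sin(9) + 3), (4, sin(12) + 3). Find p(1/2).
-5*sin(12)/128 + 7*sin(9)/32 - 35*sin(6)/64 + 35*sin(3)/32 + 3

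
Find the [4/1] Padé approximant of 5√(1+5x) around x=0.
(1875*x**4/128 - 125*x**3/8 + 225*x**2/8 + 30*x + 5)/(7*x/2 + 1)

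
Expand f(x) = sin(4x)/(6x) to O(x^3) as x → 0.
2/3 - 16*x**2/9 + O(x**3)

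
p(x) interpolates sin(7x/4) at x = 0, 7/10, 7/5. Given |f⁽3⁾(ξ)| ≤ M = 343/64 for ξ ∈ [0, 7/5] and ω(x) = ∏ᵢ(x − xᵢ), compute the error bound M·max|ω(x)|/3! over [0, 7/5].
117649*sqrt(3)/1728000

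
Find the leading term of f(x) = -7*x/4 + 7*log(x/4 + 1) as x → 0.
-7*x**2/32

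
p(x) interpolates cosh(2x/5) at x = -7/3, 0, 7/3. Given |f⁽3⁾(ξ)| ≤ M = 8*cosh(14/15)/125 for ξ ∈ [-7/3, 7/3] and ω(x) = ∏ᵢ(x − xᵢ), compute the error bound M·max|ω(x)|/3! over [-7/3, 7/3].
2744*sqrt(3)*cosh(14/15)/91125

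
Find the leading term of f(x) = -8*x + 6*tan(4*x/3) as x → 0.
128*x**3/27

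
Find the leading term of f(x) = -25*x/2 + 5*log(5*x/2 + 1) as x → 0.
-125*x**2/8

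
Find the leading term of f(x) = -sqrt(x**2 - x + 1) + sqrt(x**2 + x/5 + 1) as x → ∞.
3/5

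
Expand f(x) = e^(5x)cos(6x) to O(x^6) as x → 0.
1 + 5*x - 11*x**2/2 - 415*x**3/6 - 3479*x**4/24 - 1895*x**5/24 + O(x**6)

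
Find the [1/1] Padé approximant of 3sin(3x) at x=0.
9*x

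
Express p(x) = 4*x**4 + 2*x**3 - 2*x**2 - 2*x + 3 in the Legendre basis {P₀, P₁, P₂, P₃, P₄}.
(47/15)P₀ + (-4/5)P₁ + (20/21)P₂ + (4/5)P₃ + (32/35)P₄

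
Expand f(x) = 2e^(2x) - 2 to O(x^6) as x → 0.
4*x + 4*x**2 + 8*x**3/3 + 4*x**4/3 + 8*x**5/15 + O(x**6)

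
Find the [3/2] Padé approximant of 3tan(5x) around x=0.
(-25*x**3 + 15*x)/(1 - 10*x**2)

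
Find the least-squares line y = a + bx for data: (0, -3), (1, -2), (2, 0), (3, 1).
a = -31/10, b = 7/5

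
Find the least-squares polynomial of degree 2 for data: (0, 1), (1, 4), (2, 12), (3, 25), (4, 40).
26/35 + (113/70)x + (29/14)x²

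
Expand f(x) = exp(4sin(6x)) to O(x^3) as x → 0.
1 + 24*x + 288*x**2 + O(x**3)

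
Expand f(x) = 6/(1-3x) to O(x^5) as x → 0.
6 + 18*x + 54*x**2 + 162*x**3 + 486*x**4 + O(x**5)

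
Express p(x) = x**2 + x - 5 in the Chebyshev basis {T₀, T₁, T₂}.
(-9/2)T₀ + T₁ + (1/2)T₂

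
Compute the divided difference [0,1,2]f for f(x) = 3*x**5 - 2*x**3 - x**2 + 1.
38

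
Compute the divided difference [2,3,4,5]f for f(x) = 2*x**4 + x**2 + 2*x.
28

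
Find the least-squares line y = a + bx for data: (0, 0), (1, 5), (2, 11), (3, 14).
a = 3/10, b = 24/5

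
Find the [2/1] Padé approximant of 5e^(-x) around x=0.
(5*x**2/6 - 10*x/3 + 5)/(x/3 + 1)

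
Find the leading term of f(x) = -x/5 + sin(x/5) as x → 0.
-x**3/750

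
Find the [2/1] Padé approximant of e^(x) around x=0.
(x**2/6 + 2*x/3 + 1)/(1 - x/3)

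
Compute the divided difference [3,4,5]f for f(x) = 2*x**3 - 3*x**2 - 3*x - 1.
21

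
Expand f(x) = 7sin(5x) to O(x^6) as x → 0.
35*x - 875*x**3/6 + 4375*x**5/24 + O(x**6)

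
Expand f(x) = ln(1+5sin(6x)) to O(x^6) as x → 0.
30*x - 450*x**2 + 8820*x**3 - 197100*x**4 + 4698324*x**5 + O(x**6)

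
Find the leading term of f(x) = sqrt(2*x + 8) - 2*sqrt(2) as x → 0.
sqrt(2)*x/4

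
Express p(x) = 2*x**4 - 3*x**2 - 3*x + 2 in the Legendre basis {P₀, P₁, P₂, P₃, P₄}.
(7/5)P₀ + (-3)P₁ + (-6/7)P₂ + (16/35)P₄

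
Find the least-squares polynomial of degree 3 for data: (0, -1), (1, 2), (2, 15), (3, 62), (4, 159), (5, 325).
-7/9 + (799/378)x + (-823/252)x² + (343/108)x³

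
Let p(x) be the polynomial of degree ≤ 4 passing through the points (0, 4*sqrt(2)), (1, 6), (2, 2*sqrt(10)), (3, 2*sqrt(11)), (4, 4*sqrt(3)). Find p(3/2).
-5*sqrt(11)/16 - 5*sqrt(2)/32 + 3*sqrt(3)/32 + 45/16 + 45*sqrt(10)/32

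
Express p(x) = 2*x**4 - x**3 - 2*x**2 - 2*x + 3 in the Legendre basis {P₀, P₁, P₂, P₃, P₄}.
(41/15)P₀ + (-13/5)P₁ + (-4/21)P₂ + (-2/5)P₃ + (16/35)P₄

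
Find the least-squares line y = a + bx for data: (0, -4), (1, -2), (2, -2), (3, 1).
a = -4, b = 3/2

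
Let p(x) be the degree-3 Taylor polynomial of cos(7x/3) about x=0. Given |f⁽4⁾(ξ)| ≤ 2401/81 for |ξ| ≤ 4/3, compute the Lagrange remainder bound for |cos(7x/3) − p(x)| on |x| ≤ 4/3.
76832/19683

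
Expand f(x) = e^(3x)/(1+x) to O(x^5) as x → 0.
1 + 2*x + 5*x**2/2 + 2*x**3 + 11*x**4/8 + O(x**5)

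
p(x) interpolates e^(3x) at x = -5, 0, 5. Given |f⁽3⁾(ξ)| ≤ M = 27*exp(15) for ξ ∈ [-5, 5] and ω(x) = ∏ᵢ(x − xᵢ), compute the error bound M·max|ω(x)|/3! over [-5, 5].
125*sqrt(3)*exp(15)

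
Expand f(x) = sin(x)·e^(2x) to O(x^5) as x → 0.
x + 2*x**2 + 11*x**3/6 + x**4 + O(x**5)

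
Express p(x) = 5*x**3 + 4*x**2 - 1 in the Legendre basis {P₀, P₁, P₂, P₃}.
(1/3)P₀ + (3)P₁ + (8/3)P₂ + (2)P₃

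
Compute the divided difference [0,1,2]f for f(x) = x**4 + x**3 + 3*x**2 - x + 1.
13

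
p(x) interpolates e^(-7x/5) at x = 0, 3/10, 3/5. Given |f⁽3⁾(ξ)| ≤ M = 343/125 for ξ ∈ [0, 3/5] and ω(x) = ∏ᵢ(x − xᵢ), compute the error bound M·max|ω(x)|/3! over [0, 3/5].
343*sqrt(3)/125000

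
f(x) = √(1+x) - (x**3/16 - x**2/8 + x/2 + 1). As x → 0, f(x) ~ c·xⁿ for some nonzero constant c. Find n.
4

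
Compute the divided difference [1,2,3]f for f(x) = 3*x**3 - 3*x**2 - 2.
15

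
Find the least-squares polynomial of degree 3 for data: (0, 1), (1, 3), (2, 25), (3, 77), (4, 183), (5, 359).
44/63 + (463/378)x + (-52/63)x² + (161/54)x³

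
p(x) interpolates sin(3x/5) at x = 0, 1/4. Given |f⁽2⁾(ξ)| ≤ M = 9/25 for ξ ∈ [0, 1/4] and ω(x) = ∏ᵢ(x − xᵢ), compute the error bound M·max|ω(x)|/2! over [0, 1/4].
9/3200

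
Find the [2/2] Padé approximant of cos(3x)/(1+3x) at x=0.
(-21*x**2/4 + x/2 + 1)/(3*x**2/4 + 7*x/2 + 1)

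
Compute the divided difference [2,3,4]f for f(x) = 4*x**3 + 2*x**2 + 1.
38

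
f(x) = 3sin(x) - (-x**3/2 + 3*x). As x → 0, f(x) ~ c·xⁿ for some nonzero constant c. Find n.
5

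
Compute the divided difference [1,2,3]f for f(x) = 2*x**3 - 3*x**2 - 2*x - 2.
9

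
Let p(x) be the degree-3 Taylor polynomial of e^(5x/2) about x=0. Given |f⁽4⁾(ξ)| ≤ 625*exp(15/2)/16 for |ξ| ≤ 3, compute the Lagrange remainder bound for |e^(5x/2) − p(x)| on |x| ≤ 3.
16875*exp(15/2)/128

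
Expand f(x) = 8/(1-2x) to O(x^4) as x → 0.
8 + 16*x + 32*x**2 + 64*x**3 + O(x**4)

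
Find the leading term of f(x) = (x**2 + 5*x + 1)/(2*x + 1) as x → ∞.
x/2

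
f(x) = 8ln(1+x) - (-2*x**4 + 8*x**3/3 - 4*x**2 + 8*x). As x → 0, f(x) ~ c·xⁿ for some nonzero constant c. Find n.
5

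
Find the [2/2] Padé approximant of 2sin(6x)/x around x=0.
(12 - 252*x**2/5)/(9*x**2/5 + 1)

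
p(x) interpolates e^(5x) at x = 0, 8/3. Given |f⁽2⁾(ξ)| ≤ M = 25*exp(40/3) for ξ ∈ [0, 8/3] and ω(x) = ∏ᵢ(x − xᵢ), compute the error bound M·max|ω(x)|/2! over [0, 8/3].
200*exp(40/3)/9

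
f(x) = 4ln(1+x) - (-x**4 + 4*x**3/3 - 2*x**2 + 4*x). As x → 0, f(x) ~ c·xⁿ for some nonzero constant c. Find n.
5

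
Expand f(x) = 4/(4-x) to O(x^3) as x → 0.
1 + x/4 + x**2/16 + O(x**3)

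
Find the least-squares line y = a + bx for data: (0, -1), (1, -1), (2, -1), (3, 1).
a = -7/5, b = 3/5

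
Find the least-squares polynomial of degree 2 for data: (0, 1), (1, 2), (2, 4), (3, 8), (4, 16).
9/7 + (-34/35)x + (8/7)x²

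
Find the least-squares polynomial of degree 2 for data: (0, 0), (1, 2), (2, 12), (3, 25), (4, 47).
-2/35 + (-41/70)x + (43/14)x²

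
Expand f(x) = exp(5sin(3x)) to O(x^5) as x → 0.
1 + 15*x + 225*x**2/2 + 540*x**3 + 14175*x**4/8 + O(x**5)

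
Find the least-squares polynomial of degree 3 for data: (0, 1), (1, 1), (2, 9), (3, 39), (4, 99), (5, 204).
64/63 + (-128/189)x + (-359/252)x² + (209/108)x³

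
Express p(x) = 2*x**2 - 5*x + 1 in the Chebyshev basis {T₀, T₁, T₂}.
(2)T₀ + (-5)T₁ + T₂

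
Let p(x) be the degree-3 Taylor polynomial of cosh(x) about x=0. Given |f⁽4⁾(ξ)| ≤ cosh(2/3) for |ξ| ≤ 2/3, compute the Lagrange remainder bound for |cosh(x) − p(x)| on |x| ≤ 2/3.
2*cosh(2/3)/243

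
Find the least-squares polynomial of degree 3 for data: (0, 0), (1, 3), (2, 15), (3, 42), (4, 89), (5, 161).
5/126 + (-83/756)x + (130/63)x² + (95/108)x³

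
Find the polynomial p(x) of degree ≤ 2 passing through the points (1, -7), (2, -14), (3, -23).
-x**2 - 4*x - 2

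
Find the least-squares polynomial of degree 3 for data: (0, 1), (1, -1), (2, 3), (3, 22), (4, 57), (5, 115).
71/63 + (-925/189)x + (92/63)x² + (22/27)x³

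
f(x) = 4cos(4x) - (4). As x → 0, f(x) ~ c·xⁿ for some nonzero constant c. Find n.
2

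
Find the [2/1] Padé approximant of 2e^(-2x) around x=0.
(4*x**2/3 - 8*x/3 + 2)/(2*x/3 + 1)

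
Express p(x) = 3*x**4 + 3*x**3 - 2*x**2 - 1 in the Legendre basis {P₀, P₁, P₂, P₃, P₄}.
(-16/15)P₀ + (9/5)P₁ + (8/21)P₂ + (6/5)P₃ + (24/35)P₄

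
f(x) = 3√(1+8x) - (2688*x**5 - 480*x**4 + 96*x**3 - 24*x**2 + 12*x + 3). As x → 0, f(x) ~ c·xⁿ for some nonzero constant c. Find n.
6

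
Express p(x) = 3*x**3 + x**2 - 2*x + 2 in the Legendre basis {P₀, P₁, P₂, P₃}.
(7/3)P₀ + (-1/5)P₁ + (2/3)P₂ + (6/5)P₃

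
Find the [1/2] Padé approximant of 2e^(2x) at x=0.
(4*x/3 + 2)/(2*x**2/3 - 4*x/3 + 1)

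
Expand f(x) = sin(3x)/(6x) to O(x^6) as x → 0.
1/2 - 3*x**2/4 + 27*x**4/80 + O(x**6)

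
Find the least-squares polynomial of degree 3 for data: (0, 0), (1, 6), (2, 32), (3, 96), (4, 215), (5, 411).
-5/42 + (767/252)x + (23/84)x² + (28/9)x³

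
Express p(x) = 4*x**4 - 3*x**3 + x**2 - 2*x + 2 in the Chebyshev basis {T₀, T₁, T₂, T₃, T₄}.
(4)T₀ + (-17/4)T₁ + (5/2)T₂ + (-3/4)T₃ + (1/2)T₄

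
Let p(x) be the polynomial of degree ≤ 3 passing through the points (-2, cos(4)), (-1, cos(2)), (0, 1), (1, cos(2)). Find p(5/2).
-189/16 + 15*cos(2) - 35*cos(4)/16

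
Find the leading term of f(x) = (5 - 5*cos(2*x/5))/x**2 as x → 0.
2/5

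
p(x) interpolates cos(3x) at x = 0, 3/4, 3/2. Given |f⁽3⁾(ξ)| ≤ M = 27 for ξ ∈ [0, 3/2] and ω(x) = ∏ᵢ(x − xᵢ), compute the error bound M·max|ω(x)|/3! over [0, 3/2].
27*sqrt(3)/64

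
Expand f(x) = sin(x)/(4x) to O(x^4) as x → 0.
1/4 - x**2/24 + O(x**4)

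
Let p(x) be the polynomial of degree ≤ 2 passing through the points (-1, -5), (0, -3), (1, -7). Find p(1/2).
-17/4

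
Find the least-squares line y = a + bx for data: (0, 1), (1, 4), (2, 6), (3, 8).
a = 13/10, b = 23/10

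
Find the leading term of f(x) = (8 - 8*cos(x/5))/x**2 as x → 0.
4/25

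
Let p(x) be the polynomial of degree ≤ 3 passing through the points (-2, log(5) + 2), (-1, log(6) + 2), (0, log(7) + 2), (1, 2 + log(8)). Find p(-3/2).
log(2*2**(1/8)*3**(15/16)*5**(5/16)*7**(11/16)/7) + 2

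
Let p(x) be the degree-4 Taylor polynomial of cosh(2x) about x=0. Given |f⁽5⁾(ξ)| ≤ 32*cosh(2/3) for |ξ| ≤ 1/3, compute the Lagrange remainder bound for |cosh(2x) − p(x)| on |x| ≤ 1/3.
4*cosh(2/3)/3645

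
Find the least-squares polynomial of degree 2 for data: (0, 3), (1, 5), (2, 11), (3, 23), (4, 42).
116/35 + (-64/35)x + (20/7)x²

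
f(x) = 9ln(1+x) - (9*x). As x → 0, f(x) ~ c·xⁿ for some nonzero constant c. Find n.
2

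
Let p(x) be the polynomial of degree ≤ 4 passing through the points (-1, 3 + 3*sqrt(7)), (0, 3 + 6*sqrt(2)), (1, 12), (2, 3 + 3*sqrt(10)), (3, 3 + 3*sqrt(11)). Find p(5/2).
-123/64 - 15*sqrt(7)/128 + 21*sqrt(2)/16 + 105*sqrt(11)/128 + 105*sqrt(10)/32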